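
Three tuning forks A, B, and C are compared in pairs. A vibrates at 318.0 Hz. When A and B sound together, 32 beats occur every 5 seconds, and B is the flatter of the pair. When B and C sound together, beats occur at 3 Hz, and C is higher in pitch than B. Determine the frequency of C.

A–B: Beat frequency = 32/5 = 6.4 Hz.
B is below A, so f_B = 318.0 − 6.4 = 311.6 Hz.
C is above B, so f_C = 311.6 + 3 = 314.6 Hz.

314.6 Hz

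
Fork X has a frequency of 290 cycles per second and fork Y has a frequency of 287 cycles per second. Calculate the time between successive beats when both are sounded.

0.333 s

f_beat = |290 − 287| = 3 Hz.
Beat period T = 1 / f_beat = 1 / 3 s.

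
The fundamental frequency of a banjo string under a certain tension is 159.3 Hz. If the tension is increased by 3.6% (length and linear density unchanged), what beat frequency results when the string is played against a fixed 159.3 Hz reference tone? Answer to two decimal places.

For a string, f ∝ √T, so the new frequency is 159.3·√1.036 = 162.1420 Hz.
f_beat = |162.1420 − 159.3| = 2.84 Hz.

2.84 Hz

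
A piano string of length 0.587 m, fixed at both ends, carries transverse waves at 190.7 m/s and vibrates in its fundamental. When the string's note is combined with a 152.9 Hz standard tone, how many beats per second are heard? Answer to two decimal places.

9.54 Hz

For a string fixed at both ends, f_n = n·v/(2L) = 1·190.7/(2·0.587) = 162.4361 Hz.
f_beat = |162.4361 − 152.9| = 9.54 Hz.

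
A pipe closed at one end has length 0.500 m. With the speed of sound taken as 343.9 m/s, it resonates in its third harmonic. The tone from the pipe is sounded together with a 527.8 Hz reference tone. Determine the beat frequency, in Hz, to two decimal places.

Closed pipe (odd harmonics): f_n = n·v/(4L) = 3·343.9/(4·0.500) = 515.8500 Hz.
f_beat = |515.8500 − 527.8| = 11.95 Hz.

11.95 Hz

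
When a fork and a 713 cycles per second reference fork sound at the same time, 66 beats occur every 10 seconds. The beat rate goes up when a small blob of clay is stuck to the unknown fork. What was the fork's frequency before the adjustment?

706.4 Hz

Beat frequency = 66/10 = 6.6 Hz.
|f − 713| = 6.6, so the fork was at either 706.4 Hz or 719.6 Hz.
Adding mass to a fork lowers its frequency; the adjustment lowers the fork's frequency.
The beat rate rose, so the adjustment moved the fork further from 713 Hz — it was already below the reference.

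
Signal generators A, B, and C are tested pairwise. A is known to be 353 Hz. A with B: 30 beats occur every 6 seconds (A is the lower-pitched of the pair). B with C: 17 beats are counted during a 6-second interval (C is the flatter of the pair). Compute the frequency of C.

A–B: Beat frequency = 30/6 = 5 Hz.
B is above A, so f_B = 353 + 5 = 358 Hz.
B–C: Beat frequency = 17/6 = 2.8333 Hz.
C is below B, so f_C = 358 − 2.8333 = 355.1667 Hz.

355.1667 Hz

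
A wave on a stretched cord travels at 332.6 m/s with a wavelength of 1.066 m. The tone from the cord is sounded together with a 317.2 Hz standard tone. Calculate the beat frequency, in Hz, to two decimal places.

5.19 Hz

Source frequency f = v/λ = 332.6/1.066 = 312.0075 Hz.
f_beat = |312.0075 − 317.2| = 5.19 Hz.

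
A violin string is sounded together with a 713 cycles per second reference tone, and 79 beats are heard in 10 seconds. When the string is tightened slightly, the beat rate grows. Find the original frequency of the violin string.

Beat frequency = 79/10 = 7.9 Hz.
|f − 713| = 7.9, so the violin string was at either 705.1 Hz or 720.9 Hz.
Increasing tension raises a string's frequency; the adjustment raises the violin string's frequency.
The beat rate rose, so the adjustment moved the violin string further from 713 Hz — it was already above the reference.

720.9 Hz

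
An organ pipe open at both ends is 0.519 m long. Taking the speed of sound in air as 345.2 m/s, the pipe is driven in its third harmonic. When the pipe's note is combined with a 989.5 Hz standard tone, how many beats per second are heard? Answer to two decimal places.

Open pipe: f_n = n·v/(2L) = 3·345.2/(2·0.519) = 997.6879 Hz.
f_beat = |997.6879 − 989.5| = 8.19 Hz.

8.19 Hz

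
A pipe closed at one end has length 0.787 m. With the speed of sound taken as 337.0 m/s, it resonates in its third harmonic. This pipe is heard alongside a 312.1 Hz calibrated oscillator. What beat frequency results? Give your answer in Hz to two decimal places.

9.06 Hz

Closed pipe (odd harmonics): f_n = n·v/(4L) = 3·337.0/(4·0.787) = 321.1563 Hz.
f_beat = |321.1563 − 312.1| = 9.06 Hz.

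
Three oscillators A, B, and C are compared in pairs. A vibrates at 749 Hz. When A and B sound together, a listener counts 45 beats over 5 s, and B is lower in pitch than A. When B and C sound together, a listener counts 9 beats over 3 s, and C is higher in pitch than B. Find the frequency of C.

743 Hz

A–B: Beat frequency = 45/5 = 9 Hz.
B is below A, so f_B = 749 − 9 = 740 Hz.
B–C: Beat frequency = 9/3 = 3 Hz.
C is above B, so f_C = 740 + 3 = 743 Hz.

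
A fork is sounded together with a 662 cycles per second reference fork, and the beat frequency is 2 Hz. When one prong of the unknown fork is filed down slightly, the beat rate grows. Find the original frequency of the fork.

664 Hz

|f − 662| = 2, so the fork was at either 660 Hz or 664 Hz.
Filing a prong removes mass and raises the fork's frequency; the adjustment raises the fork's frequency.
The beat rate rose, so the adjustment moved the fork further from 662 Hz — it was already above the reference.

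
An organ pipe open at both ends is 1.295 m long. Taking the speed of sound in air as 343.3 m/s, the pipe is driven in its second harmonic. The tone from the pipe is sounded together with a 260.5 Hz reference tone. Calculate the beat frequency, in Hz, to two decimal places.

4.60 Hz

Open pipe: f_n = n·v/(2L) = 2·343.3/(2·1.295) = 265.0965 Hz.
f_beat = |265.0965 − 260.5| = 4.60 Hz.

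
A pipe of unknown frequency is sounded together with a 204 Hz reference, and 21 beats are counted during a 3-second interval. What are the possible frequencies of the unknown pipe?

Beat frequency = 21/3 = 7 Hz.
|f − 204| = 7, so f = 204 ± 7.

197 Hz or 211 Hz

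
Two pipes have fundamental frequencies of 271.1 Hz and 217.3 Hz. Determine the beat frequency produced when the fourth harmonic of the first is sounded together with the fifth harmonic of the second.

Fourth harmonic of the first: 4·271.1 = 1084.4 Hz.
Fifth harmonic of the second: 5·217.3 = 1086.5 Hz.
f_beat = |1084.4 − 1086.5| = 2.1 Hz.

2.1 Hz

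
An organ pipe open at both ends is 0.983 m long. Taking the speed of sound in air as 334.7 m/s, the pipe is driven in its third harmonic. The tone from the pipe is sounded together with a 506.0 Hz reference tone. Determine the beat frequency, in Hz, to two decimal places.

4.73 Hz

Open pipe: f_n = n·v/(2L) = 3·334.7/(2·0.983) = 510.7325 Hz.
f_beat = |510.7325 − 506.0| = 4.73 Hz.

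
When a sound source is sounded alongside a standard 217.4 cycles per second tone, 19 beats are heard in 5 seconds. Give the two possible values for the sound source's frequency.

213.6 Hz or 221.2 Hz

Beat frequency = 19/5 = 3.8 Hz.
|f − 217.4| = 3.8, so f = 217.4 ± 3.8.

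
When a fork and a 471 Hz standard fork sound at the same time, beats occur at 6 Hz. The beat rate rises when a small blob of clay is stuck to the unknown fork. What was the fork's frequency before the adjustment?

|f − 471| = 6, so the fork was at either 465 Hz or 477 Hz.
Adding mass to a fork lowers its frequency; the adjustment lowers the fork's frequency.
The beat rate rose, so the adjustment moved the fork further from 471 Hz — it was already below the reference.

465 Hz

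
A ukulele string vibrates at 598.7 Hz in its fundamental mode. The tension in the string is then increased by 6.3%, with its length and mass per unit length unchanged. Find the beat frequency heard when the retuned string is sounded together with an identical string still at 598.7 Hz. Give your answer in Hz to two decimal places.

18.57 Hz

For a string, f ∝ √T, so the new frequency is 598.7·√1.063 = 617.2710 Hz.
f_beat = |617.2710 − 598.7| = 18.57 Hz.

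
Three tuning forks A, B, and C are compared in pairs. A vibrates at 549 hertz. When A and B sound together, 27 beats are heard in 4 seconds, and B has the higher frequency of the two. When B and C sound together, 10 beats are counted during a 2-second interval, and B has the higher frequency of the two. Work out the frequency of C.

550.75 Hz

A–B: Beat frequency = 27/4 = 6.75 Hz.
B is above A, so f_B = 549 + 6.75 = 555.75 Hz.
B–C: Beat frequency = 10/2 = 5 Hz.
C is below B, so f_C = 555.75 − 5 = 550.75 Hz.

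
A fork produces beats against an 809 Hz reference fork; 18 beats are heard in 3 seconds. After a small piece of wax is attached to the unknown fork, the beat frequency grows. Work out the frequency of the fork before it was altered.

Beat frequency = 18/3 = 6 Hz.
|f − 809| = 6, so the fork was at either 803 Hz or 815 Hz.
Loading a fork with wax lowers its frequency; the adjustment lowers the fork's frequency.
The beat rate rose, so the adjustment moved the fork further from 809 Hz — it was already below the reference.

803 Hz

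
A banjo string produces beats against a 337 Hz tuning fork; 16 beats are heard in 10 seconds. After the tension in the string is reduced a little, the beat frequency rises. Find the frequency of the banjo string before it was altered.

335.4 Hz

Beat frequency = 16/10 = 1.6 Hz.
|f − 337| = 1.6, so the banjo string was at either 335.4 Hz or 338.6 Hz.
Lower tension means lower frequency; the adjustment lowers the banjo string's frequency.
The beat rate rose, so the adjustment moved the banjo string further from 337 Hz — it was already below the reference.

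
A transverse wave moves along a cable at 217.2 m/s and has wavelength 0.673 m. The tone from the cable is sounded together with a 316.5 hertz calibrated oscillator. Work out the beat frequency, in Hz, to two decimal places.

6.23 Hz

Source frequency f = v/λ = 217.2/0.673 = 322.7340 Hz.
f_beat = |322.7340 − 316.5| = 6.23 Hz.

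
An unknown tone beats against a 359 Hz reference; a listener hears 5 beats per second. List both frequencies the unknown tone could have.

354 Hz or 364 Hz

|f − 359| = 5, so f = 359 ± 5.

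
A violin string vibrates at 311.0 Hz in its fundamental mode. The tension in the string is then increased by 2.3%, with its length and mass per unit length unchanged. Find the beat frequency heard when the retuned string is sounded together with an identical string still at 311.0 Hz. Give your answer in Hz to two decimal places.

3.56 Hz

For a string, f ∝ √T, so the new frequency is 311.0·√1.023 = 314.5562 Hz.
f_beat = |314.5562 − 311.0| = 3.56 Hz.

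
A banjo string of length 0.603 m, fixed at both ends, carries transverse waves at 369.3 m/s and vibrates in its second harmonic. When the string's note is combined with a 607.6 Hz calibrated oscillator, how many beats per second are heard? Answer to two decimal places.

For a string fixed at both ends, f_n = n·v/(2L) = 2·369.3/(2·0.603) = 612.4378 Hz.
f_beat = |612.4378 − 607.6| = 4.84 Hz.

4.84 Hz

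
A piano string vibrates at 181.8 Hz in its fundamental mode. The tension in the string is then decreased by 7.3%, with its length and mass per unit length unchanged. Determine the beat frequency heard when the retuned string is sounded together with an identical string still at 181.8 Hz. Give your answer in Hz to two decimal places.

For a string, f ∝ √T, so the new frequency is 181.8·√0.927 = 175.0386 Hz.
f_beat = |175.0386 − 181.8| = 6.76 Hz.

6.76 Hz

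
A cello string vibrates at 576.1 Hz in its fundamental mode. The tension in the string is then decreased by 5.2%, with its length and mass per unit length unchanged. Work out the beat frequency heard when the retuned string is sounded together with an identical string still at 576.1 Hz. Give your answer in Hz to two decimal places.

15.18 Hz

For a string, f ∝ √T, so the new frequency is 576.1·√0.948 = 560.9214 Hz.
f_beat = |560.9214 − 576.1| = 15.18 Hz.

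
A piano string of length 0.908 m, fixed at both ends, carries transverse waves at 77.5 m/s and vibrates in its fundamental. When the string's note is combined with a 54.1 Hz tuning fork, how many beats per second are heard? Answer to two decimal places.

11.42 Hz

For a string fixed at both ends, f_n = n·v/(2L) = 1·77.5/(2·0.908) = 42.6762 Hz.
f_beat = |42.6762 − 54.1| = 11.42 Hz.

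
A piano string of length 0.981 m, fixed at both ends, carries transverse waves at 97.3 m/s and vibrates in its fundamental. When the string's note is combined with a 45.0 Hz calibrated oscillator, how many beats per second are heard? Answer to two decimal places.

For a string fixed at both ends, f_n = n·v/(2L) = 1·97.3/(2·0.981) = 49.5923 Hz.
f_beat = |49.5923 − 45.0| = 4.59 Hz.

4.59 Hz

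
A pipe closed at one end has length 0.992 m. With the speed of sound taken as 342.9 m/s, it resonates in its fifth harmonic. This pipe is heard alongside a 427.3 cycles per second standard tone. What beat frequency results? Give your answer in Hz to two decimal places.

Closed pipe (odd harmonics): f_n = n·v/(4L) = 5·342.9/(4·0.992) = 432.0817 Hz.
f_beat = |432.0817 − 427.3| = 4.78 Hz.

4.78 Hz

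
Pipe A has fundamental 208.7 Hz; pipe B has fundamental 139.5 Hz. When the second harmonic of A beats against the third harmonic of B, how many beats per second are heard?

1.1 Hz

Second harmonic of the first: 2·208.7 = 417.4 Hz.
Third harmonic of the second: 3·139.5 = 418.5 Hz.
f_beat = |417.4 − 418.5| = 1.1 Hz.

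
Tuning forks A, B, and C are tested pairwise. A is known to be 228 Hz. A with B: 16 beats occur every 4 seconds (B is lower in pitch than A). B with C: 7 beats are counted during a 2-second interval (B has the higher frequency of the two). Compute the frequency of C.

A–B: Beat frequency = 16/4 = 4 Hz.
B is below A, so f_B = 228 − 4 = 224 Hz.
B–C: Beat frequency = 7/2 = 3.5 Hz.
C is below B, so f_C = 224 − 3.5 = 220.5 Hz.

220.5 Hz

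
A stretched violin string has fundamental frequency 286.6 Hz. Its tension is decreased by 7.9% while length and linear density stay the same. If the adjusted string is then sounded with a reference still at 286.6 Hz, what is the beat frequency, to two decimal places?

11.55 Hz

For a string, f ∝ √T, so the new frequency is 286.6·√0.921 = 275.0464 Hz.
f_beat = |275.0464 − 286.6| = 11.55 Hz.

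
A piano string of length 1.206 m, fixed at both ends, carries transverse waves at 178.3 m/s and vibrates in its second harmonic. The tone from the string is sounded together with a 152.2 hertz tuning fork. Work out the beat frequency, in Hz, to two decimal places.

4.36 Hz

For a string fixed at both ends, f_n = n·v/(2L) = 2·178.3/(2·1.206) = 147.8441 Hz.
f_beat = |147.8441 − 152.2| = 4.36 Hz.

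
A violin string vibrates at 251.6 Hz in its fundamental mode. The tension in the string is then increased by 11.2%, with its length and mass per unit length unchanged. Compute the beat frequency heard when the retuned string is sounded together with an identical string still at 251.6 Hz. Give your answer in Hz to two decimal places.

For a string, f ∝ √T, so the new frequency is 251.6·√1.112 = 265.3157 Hz.
f_beat = |265.3157 − 251.6| = 13.72 Hz.

13.72 Hz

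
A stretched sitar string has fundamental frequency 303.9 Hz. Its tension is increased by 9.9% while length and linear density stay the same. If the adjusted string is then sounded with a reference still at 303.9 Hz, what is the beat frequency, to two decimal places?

For a string, f ∝ √T, so the new frequency is 303.9·√1.099 = 318.5881 Hz.
f_beat = |318.5881 − 303.9| = 14.69 Hz.

14.69 Hz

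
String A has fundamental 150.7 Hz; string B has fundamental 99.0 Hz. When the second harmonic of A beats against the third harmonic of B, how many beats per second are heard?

Second harmonic of the first: 2·150.7 = 301.4 Hz.
Third harmonic of the second: 3·99.0 = 297.0 Hz.
f_beat = |301.4 − 297.0| = 4.4 Hz.

4.4 Hz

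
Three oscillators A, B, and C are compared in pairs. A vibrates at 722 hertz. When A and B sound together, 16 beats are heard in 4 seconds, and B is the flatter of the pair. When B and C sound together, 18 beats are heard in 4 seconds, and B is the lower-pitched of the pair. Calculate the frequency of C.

A–B: Beat frequency = 16/4 = 4 Hz.
B is below A, so f_B = 722 − 4 = 718 Hz.
B–C: Beat frequency = 18/4 = 4.5 Hz.
C is above B, so f_C = 718 + 4.5 = 722.5 Hz.

722.5 Hz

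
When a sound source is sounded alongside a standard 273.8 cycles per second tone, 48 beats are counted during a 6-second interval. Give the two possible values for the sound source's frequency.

Beat frequency = 48/6 = 8 Hz.
|f − 273.8| = 8, so f = 273.8 ± 8.

265.8 Hz or 281.8 Hz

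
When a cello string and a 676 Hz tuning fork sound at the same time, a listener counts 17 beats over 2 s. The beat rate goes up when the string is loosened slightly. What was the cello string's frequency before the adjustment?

667.5 Hz

Beat frequency = 17/2 = 8.5 Hz.
|f − 676| = 8.5, so the cello string was at either 667.5 Hz or 684.5 Hz.
Reducing tension lowers a string's frequency; the adjustment lowers the cello string's frequency.
The beat rate rose, so the adjustment moved the cello string further from 676 Hz — it was already below the reference.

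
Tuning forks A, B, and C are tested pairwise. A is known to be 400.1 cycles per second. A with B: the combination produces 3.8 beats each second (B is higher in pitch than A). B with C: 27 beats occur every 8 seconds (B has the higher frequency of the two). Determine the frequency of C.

B is above A, so f_B = 400.1 + 3.8 = 403.9 Hz.
B–C: Beat frequency = 27/8 = 3.375 Hz.
C is below B, so f_C = 403.9 − 3.375 = 400.525 Hz.

400.525 Hz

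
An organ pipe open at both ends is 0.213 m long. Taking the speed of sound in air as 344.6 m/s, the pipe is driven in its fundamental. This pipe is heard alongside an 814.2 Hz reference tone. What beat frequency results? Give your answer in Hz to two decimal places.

Open pipe: f_n = n·v/(2L) = 1·344.6/(2·0.213) = 808.9202 Hz.
f_beat = |808.9202 − 814.2| = 5.28 Hz.

5.28 Hz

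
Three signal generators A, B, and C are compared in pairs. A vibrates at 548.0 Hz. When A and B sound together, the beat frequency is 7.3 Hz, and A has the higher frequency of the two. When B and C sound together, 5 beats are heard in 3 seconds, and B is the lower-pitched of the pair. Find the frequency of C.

542.3667 Hz

B is below A, so f_B = 548.0 − 7.3 = 540.7 Hz.
B–C: Beat frequency = 5/3 = 1.6667 Hz.
C is above B, so f_C = 540.7 + 1.6667 = 542.3667 Hz.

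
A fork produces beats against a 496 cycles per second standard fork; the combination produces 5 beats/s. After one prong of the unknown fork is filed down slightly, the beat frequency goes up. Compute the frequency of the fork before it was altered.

|f − 496| = 5, so the fork was at either 491 Hz or 501 Hz.
Filing a prong removes mass and raises the fork's frequency; the adjustment raises the fork's frequency.
The beat rate rose, so the adjustment moved the fork further from 496 Hz — it was already above the reference.

501 Hz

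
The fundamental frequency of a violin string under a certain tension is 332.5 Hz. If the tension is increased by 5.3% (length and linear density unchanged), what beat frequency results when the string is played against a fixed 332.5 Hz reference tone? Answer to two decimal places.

8.70 Hz

For a string, f ∝ √T, so the new frequency is 332.5·√1.053 = 341.1975 Hz.
f_beat = |341.1975 − 332.5| = 8.70 Hz.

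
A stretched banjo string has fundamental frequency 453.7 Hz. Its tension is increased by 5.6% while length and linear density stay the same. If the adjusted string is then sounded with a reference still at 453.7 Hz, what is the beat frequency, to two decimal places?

For a string, f ∝ √T, so the new frequency is 453.7·√1.056 = 466.2306 Hz.
f_beat = |466.2306 − 453.7| = 12.53 Hz.

12.53 Hz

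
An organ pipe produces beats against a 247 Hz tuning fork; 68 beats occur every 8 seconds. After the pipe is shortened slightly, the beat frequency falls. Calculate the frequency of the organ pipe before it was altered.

Beat frequency = 68/8 = 8.5 Hz.
|f − 247| = 8.5, so the organ pipe was at either 238.5 Hz or 255.5 Hz.
A shorter pipe has a higher fundamental; the adjustment raises the organ pipe's frequency.
The beat rate fell, so the adjustment moved the organ pipe toward 247 Hz — it must have started below the reference.

238.5 Hz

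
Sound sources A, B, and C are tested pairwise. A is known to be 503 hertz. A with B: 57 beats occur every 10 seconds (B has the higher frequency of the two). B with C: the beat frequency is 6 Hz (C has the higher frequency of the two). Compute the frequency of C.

A–B: Beat frequency = 57/10 = 5.7 Hz.
B is above A, so f_B = 503 + 5.7 = 508.7 Hz.
C is above B, so f_C = 508.7 + 6 = 514.7 Hz.

514.7 Hz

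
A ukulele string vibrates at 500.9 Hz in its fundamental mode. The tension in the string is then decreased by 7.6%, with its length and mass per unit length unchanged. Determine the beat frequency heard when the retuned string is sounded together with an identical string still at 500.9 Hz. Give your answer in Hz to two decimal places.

For a string, f ∝ √T, so the new frequency is 500.9·√0.924 = 481.4897 Hz.
f_beat = |481.4897 − 500.9| = 19.41 Hz.

19.41 Hz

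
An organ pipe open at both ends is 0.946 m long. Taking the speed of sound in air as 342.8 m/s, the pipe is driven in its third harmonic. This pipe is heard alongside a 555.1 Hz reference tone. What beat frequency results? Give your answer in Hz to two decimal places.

Open pipe: f_n = n·v/(2L) = 3·342.8/(2·0.946) = 543.5518 Hz.
f_beat = |543.5518 − 555.1| = 11.55 Hz.

11.55 Hz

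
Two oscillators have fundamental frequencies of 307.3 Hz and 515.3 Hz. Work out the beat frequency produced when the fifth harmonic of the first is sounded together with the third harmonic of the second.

9.4 Hz

Fifth harmonic of the first: 5·307.3 = 1536.5 Hz.
Third harmonic of the second: 3·515.3 = 1545.9 Hz.
f_beat = |1536.5 − 1545.9| = 9.4 Hz.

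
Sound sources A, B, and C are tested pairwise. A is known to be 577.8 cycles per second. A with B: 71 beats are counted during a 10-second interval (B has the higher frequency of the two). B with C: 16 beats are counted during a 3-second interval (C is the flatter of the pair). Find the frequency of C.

579.5667 Hz

A–B: Beat frequency = 71/10 = 7.1 Hz.
B is above A, so f_B = 577.8 + 7.1 = 584.9 Hz.
B–C: Beat frequency = 16/3 = 5.3333 Hz.
C is below B, so f_C = 584.9 − 5.3333 = 579.5667 Hz.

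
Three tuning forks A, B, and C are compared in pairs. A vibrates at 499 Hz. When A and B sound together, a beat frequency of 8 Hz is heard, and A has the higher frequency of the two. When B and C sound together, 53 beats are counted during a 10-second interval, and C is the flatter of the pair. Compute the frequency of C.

485.7 Hz

B is below A, so f_B = 499 − 8 = 491 Hz.
B–C: Beat frequency = 53/10 = 5.3 Hz.
C is below B, so f_C = 491 − 5.3 = 485.7 Hz.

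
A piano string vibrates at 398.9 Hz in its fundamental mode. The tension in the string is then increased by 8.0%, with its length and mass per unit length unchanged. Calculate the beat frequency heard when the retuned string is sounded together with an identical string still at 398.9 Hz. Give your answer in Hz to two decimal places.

15.65 Hz

For a string, f ∝ √T, so the new frequency is 398.9·√1.080 = 414.5490 Hz.
f_beat = |414.5490 − 398.9| = 15.65 Hz.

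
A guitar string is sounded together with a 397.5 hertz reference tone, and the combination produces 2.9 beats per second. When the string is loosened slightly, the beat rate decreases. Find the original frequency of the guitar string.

|f − 397.5| = 2.9, so the guitar string was at either 394.6 Hz or 400.4 Hz.
Reducing tension lowers a string's frequency; the adjustment lowers the guitar string's frequency.
The beat rate fell, so the adjustment moved the guitar string toward 397.5 Hz — it must have started above the reference.

400.4 Hz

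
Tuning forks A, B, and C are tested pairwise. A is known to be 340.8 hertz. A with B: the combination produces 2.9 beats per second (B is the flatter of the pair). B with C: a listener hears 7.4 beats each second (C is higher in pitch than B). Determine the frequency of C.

B is below A, so f_B = 340.8 − 2.9 = 337.9 Hz.
C is above B, so f_C = 337.9 + 7.4 = 345.3 Hz.

345.3 Hz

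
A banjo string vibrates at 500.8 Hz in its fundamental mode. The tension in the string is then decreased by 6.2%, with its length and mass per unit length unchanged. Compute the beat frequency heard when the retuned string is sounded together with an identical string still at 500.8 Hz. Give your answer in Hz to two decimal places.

For a string, f ∝ √T, so the new frequency is 500.8·√0.938 = 485.0268 Hz.
f_beat = |485.0268 − 500.8| = 15.77 Hz.

15.77 Hz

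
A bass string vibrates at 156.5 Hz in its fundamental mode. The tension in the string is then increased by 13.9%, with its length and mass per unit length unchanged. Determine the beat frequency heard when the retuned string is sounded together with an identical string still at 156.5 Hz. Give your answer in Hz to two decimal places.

For a string, f ∝ √T, so the new frequency is 156.5·√1.139 = 167.0230 Hz.
f_beat = |167.0230 − 156.5| = 10.52 Hz.

10.52 Hz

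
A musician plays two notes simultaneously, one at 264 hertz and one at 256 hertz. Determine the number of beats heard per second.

Beats arise from superposition of two nearby frequencies; the beat rate is |f₁ − f₂|.
|264 − 256| = 8 Hz.

8 Hz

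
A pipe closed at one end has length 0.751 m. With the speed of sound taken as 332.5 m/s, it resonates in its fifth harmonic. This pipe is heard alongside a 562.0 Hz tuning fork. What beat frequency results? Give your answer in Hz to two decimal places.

Closed pipe (odd harmonics): f_n = n·v/(4L) = 5·332.5/(4·0.751) = 553.4288 Hz.
f_beat = |553.4288 − 562.0| = 8.57 Hz.

8.57 Hz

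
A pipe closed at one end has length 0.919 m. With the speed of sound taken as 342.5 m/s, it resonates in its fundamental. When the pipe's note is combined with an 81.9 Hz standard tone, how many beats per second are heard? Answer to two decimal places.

11.27 Hz

Closed pipe (odd harmonics): f_n = n·v/(4L) = 1·342.5/(4·0.919) = 93.1719 Hz.
f_beat = |93.1719 − 81.9| = 11.27 Hz.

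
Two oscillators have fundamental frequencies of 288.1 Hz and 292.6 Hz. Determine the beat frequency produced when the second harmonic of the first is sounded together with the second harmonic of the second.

9.0 Hz

Second harmonic of the first: 2·288.1 = 576.2 Hz.
Second harmonic of the second: 2·292.6 = 585.2 Hz.
f_beat = |576.2 − 585.2| = 9.0 Hz.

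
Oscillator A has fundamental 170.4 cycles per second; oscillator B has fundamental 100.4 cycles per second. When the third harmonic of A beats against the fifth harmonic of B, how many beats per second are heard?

Third harmonic of the first: 3·170.4 = 511.2 Hz.
Fifth harmonic of the second: 5·100.4 = 502.0 Hz.
f_beat = |511.2 − 502.0| = 9.2 Hz.

9.2 Hz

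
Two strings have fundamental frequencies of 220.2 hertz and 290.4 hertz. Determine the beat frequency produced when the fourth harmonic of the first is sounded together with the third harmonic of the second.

Fourth harmonic of the first: 4·220.2 = 880.8 Hz.
Third harmonic of the second: 3·290.4 = 871.2 Hz.
f_beat = |880.8 − 871.2| = 9.6 Hz.

9.6 Hz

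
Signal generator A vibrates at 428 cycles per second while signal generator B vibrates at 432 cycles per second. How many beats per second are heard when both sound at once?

4 Hz

The beat frequency equals the magnitude of the frequency difference.
|428 − 432| = 4 Hz.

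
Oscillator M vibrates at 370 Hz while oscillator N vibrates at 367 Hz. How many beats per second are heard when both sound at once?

f_beat = |f₁ − f₂|.
|370 − 367| = 3 Hz.

3 Hz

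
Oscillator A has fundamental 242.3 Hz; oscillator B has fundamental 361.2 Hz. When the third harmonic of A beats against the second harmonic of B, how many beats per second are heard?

4.5 Hz

Third harmonic of the first: 3·242.3 = 726.9 Hz.
Second harmonic of the second: 2·361.2 = 722.4 Hz.
f_beat = |726.9 − 722.4| = 4.5 Hz.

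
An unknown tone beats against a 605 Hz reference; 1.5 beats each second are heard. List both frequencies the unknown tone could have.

|f − 605| = 1.5, so f = 605 ± 1.5.

603.5 Hz or 606.5 Hz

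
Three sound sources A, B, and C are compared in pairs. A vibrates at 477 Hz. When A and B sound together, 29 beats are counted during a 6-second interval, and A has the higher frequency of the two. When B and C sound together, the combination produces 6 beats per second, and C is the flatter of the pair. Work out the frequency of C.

A–B: Beat frequency = 29/6 = 4.8333 Hz.
B is below A, so f_B = 477 − 4.8333 = 472.1667 Hz.
C is below B, so f_C = 472.1667 − 6 = 466.1667 Hz.

466.1667 Hz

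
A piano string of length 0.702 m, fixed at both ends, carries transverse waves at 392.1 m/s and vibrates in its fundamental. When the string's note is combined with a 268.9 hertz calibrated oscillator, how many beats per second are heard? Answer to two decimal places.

For a string fixed at both ends, f_n = n·v/(2L) = 1·392.1/(2·0.702) = 279.2735 Hz.
f_beat = |279.2735 − 268.9| = 10.37 Hz.

10.37 Hz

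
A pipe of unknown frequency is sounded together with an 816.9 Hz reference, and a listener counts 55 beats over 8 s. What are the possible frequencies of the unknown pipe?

810.025 Hz or 823.775 Hz

Beat frequency = 55/8 = 6.875 Hz.
|f − 816.9| = 6.875, so f = 816.9 ± 6.875.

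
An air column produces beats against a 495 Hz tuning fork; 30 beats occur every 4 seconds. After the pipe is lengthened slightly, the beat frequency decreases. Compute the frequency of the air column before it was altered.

Beat frequency = 30/4 = 7.5 Hz.
|f − 495| = 7.5, so the air column was at either 487.5 Hz or 502.5 Hz.
A longer pipe has a lower fundamental; the adjustment lowers the air column's frequency.
The beat rate fell, so the adjustment moved the air column toward 495 Hz — it must have started above the reference.

502.5 Hz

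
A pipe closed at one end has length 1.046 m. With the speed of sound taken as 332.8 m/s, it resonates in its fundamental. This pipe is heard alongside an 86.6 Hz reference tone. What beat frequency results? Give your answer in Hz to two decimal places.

7.06 Hz

Closed pipe (odd harmonics): f_n = n·v/(4L) = 1·332.8/(4·1.046) = 79.5411 Hz.
f_beat = |79.5411 − 86.6| = 7.06 Hz.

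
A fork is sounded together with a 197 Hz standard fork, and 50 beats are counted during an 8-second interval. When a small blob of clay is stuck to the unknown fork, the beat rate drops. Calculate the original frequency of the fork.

203.25 Hz

Beat frequency = 50/8 = 6.25 Hz.
|f − 197| = 6.25, so the fork was at either 190.75 Hz or 203.25 Hz.
Adding mass to a fork lowers its frequency; the adjustment lowers the fork's frequency.
The beat rate fell, so the adjustment moved the fork toward 197 Hz — it must have started above the reference.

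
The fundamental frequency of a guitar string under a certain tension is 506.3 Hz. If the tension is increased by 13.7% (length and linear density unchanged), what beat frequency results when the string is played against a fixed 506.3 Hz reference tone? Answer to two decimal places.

For a string, f ∝ √T, so the new frequency is 506.3·√1.137 = 539.8687 Hz.
f_beat = |539.8687 − 506.3| = 33.57 Hz.

33.57 Hz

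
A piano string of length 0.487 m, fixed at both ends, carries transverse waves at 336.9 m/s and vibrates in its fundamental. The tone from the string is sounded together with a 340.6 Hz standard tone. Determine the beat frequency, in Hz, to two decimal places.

5.29 Hz

For a string fixed at both ends, f_n = n·v/(2L) = 1·336.9/(2·0.487) = 345.8932 Hz.
f_beat = |345.8932 − 340.6| = 5.29 Hz.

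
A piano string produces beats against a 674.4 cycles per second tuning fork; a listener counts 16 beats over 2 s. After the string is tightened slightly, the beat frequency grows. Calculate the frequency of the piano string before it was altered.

682.4 Hz

Beat frequency = 16/2 = 8 Hz.
|f − 674.4| = 8, so the piano string was at either 666.4 Hz or 682.4 Hz.
Increasing tension raises a string's frequency; the adjustment raises the piano string's frequency.
The beat rate rose, so the adjustment moved the piano string further from 674.4 Hz — it was already above the reference.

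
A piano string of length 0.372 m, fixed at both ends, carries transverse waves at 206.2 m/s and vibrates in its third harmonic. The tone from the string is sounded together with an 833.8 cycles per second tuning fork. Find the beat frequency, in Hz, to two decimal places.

2.35 Hz

For a string fixed at both ends, f_n = n·v/(2L) = 3·206.2/(2·0.372) = 831.4516 Hz.
f_beat = |831.4516 − 833.8| = 2.35 Hz.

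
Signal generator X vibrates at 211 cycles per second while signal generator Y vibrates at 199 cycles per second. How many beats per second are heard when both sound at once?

Beats arise from superposition of two nearby frequencies; the beat rate is |f₁ − f₂|.
|211 − 199| = 12 Hz.

12 Hz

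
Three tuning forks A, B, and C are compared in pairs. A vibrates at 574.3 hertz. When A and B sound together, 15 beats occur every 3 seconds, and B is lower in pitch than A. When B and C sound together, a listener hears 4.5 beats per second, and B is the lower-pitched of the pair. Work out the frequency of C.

A–B: Beat frequency = 15/3 = 5 Hz.
B is below A, so f_B = 574.3 − 5 = 569.3 Hz.
C is above B, so f_C = 569.3 + 4.5 = 573.8 Hz.

573.8 Hz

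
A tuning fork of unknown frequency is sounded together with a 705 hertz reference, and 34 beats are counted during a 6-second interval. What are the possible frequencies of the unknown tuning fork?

699.3333 Hz or 710.6667 Hz

Beat frequency = 34/6 = 5.6667 Hz.
|f − 705| = 5.6667, so f = 705 ± 5.6667.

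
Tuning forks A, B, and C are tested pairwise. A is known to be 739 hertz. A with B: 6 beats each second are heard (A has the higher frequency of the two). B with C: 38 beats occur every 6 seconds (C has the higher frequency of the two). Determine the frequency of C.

B is below A, so f_B = 739 − 6 = 733 Hz.
B–C: Beat frequency = 38/6 = 6.3333 Hz.
C is above B, so f_C = 733 + 6.3333 = 739.3333 Hz.

739.3333 Hz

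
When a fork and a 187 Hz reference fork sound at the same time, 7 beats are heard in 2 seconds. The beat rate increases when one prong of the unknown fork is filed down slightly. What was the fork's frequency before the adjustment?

Beat frequency = 7/2 = 3.5 Hz.
|f − 187| = 3.5, so the fork was at either 183.5 Hz or 190.5 Hz.
Filing a prong removes mass and raises the fork's frequency; the adjustment raises the fork's frequency.
The beat rate rose, so the adjustment moved the fork further from 187 Hz — it was already above the reference.

190.5 Hz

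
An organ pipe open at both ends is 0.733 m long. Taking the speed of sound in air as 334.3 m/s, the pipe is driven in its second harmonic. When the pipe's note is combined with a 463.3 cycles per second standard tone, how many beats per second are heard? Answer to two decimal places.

7.23 Hz

Open pipe: f_n = n·v/(2L) = 2·334.3/(2·0.733) = 456.0709 Hz.
f_beat = |456.0709 − 463.3| = 7.23 Hz.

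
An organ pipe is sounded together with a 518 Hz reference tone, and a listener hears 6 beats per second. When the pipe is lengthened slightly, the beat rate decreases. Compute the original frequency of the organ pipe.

|f − 518| = 6, so the organ pipe was at either 512 Hz or 524 Hz.
A longer pipe has a lower fundamental; the adjustment lowers the organ pipe's frequency.
The beat rate fell, so the adjustment moved the organ pipe toward 518 Hz — it must have started above the reference.

524 Hz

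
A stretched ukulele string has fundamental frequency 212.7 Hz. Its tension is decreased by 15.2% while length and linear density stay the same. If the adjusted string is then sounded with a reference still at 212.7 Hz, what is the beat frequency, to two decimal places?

16.83 Hz

For a string, f ∝ √T, so the new frequency is 212.7·√0.848 = 195.8689 Hz.
f_beat = |195.8689 − 212.7| = 16.83 Hz.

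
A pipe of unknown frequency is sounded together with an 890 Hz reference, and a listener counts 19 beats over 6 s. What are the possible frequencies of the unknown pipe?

Beat frequency = 19/6 = 3.1667 Hz.
|f − 890| = 3.1667, so f = 890 ± 3.1667.

886.8333 Hz or 893.1667 Hz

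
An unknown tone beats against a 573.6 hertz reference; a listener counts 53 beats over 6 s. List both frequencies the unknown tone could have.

564.7667 Hz or 582.4333 Hz

Beat frequency = 53/6 = 8.8333 Hz.
|f − 573.6| = 8.8333, so f = 573.6 ± 8.8333.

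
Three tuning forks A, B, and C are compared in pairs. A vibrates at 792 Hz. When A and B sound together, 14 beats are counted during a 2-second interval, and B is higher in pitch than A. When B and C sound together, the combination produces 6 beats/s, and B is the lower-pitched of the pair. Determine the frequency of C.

A–B: Beat frequency = 14/2 = 7 Hz.
B is above A, so f_B = 792 + 7 = 799 Hz.
C is above B, so f_C = 799 + 6 = 805 Hz.

805 Hz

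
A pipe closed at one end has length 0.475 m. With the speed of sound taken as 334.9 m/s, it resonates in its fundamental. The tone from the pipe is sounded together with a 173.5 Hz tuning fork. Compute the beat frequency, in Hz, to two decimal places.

2.76 Hz

Closed pipe (odd harmonics): f_n = n·v/(4L) = 1·334.9/(4·0.475) = 176.2632 Hz.
f_beat = |176.2632 − 173.5| = 2.76 Hz.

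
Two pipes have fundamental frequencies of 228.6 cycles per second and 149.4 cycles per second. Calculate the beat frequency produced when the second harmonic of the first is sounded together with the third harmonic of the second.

9.0 Hz

Second harmonic of the first: 2·228.6 = 457.2 Hz.
Third harmonic of the second: 3·149.4 = 448.2 Hz.
f_beat = |457.2 − 448.2| = 9.0 Hz.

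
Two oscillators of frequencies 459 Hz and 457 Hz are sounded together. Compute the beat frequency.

The beat frequency equals the magnitude of the frequency difference.
|459 − 457| = 2 Hz.

2 Hz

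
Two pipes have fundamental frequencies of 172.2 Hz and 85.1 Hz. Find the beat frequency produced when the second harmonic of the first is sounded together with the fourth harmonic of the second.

4.0 Hz

Second harmonic of the first: 2·172.2 = 344.4 Hz.
Fourth harmonic of the second: 4·85.1 = 340.4 Hz.
f_beat = |344.4 − 340.4| = 4.0 Hz.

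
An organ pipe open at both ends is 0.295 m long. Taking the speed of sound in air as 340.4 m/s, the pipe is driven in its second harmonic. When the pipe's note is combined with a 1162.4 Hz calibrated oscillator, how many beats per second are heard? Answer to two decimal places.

8.50 Hz

Open pipe: f_n = n·v/(2L) = 2·340.4/(2·0.295) = 1153.8983 Hz.
f_beat = |1153.8983 − 1162.4| = 8.50 Hz.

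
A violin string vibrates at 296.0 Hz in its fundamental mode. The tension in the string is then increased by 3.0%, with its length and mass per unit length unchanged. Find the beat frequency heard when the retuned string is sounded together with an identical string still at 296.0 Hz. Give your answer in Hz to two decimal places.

For a string, f ∝ √T, so the new frequency is 296.0·√1.030 = 300.4072 Hz.
f_beat = |300.4072 − 296.0| = 4.41 Hz.

4.41 Hz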